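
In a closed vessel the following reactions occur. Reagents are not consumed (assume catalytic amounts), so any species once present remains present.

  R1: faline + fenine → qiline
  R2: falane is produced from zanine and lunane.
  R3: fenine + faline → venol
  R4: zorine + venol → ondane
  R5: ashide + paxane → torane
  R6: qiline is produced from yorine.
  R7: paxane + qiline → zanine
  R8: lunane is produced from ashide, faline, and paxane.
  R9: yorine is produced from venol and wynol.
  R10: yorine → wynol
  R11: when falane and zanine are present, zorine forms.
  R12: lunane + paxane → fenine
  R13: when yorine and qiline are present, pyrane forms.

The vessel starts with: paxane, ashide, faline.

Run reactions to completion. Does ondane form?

Yes

ashide, faline, and paxane present → lunane forms (R8).
lunane and paxane present → fenine forms (R12).
fenine and faline present → venol forms (R3).
faline and fenine present → qiline forms (R1).
paxane and qiline present → zanine forms (R7).
zanine and lunane present → falane forms (R2).
falane and zanine present → zorine forms (R11).
zorine and venol present → ondane forms (R4).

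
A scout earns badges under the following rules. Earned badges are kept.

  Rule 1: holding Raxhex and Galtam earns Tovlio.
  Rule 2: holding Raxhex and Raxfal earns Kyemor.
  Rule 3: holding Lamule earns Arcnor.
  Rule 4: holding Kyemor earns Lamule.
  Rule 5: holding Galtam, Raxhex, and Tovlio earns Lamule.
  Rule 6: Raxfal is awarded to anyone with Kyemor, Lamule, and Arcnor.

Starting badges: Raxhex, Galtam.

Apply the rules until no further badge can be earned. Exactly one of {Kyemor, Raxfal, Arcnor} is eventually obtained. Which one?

Arcnor

With Raxhex and Galtam, Tovlio is earned (Rule 1).
With Galtam, Raxhex, and Tovlio, Lamule is earned (Rule 5).
With Lamule, Arcnor is earned (Rule 3).
Kyemor would need Raxhex and Raxfal (Rule 2), but Raxfal is never earned. Raxfal would need Kyemor, Lamule, and Arcnor (Rule 6), but Kyemor is never earned.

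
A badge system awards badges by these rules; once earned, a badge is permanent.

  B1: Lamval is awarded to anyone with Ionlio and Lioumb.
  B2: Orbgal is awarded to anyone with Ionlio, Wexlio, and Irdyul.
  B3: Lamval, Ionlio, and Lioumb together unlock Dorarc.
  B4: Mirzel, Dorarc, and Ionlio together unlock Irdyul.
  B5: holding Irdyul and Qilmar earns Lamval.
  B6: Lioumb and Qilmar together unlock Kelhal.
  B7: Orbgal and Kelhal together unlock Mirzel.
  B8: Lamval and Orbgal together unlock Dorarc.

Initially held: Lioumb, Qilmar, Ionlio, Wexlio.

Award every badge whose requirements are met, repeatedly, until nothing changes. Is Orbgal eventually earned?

Orbgal would need Ionlio, Wexlio, and Irdyul (B2), but Irdyul is never earned.

No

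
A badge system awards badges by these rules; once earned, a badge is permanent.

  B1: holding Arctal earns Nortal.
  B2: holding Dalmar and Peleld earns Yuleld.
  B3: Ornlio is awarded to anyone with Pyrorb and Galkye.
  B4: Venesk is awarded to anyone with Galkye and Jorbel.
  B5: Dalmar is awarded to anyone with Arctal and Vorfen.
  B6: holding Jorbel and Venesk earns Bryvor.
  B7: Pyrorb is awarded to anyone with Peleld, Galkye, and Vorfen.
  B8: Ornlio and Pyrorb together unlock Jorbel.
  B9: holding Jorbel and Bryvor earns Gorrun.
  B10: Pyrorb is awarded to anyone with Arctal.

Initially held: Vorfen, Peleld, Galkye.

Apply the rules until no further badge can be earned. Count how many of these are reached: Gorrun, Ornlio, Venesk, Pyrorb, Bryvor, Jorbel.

With Peleld, Galkye, and Vorfen, Pyrorb is earned (B7).
With Pyrorb and Galkye, Ornlio is earned (B3).
With Ornlio and Pyrorb, Jorbel is earned (B8).
With Galkye and Jorbel, Venesk is earned (B4).
With Jorbel and Venesk, Bryvor is earned (B6).
With Jorbel and Bryvor, Gorrun is earned (B9).
Gorrun: reached.
Ornlio: reached.
Venesk: reached.
Pyrorb: reached.
Bryvor: reached.
Jorbel: reached.
All 6 are reached.

6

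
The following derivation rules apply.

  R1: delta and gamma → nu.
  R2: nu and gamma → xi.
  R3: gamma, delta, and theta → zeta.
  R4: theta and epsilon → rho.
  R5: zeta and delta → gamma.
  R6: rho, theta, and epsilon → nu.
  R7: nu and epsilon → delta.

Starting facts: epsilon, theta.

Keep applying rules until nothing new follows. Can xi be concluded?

xi would need nu and gamma (R2), but gamma is never established.

No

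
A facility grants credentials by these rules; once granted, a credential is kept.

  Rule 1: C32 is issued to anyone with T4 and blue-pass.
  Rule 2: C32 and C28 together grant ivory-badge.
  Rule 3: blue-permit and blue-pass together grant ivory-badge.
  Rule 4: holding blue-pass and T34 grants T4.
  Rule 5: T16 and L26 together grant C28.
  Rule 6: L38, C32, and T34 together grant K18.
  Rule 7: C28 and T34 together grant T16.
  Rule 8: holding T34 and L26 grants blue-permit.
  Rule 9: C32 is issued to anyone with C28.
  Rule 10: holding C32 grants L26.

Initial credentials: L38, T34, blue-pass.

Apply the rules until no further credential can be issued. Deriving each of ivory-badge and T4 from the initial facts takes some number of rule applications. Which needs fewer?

T4

T4: Holding blue-pass and T34 grants T4 (Rule 4). [1 rule application]
ivory-badge: Holding blue-pass and T34 grants T4 (Rule 4). Holding T4 and blue-pass grants C32 (Rule 1). Holding C32 grants L26 (Rule 10). Holding T34 and L26 grants blue-permit (Rule 8). Holding blue-permit and blue-pass grants ivory-badge (Rule 3). [5 rule applications]
T4 needs fewer.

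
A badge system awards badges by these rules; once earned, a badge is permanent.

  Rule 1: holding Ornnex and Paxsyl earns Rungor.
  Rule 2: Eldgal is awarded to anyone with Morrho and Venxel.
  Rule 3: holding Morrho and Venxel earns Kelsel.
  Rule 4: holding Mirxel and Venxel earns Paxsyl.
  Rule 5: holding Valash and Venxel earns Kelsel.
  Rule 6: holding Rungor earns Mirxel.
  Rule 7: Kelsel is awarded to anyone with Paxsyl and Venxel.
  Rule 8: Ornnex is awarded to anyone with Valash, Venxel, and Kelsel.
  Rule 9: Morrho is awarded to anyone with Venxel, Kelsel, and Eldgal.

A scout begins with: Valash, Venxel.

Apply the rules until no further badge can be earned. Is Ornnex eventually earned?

Yes

With Valash and Venxel, Kelsel is earned (Rule 5).
With Valash, Venxel, and Kelsel, Ornnex is earned (Rule 8).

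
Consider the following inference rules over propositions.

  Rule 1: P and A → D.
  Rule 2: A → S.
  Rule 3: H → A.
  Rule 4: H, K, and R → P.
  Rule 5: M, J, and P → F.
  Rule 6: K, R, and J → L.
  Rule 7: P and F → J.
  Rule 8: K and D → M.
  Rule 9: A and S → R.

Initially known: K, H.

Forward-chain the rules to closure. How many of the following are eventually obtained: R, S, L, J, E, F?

H holds, so A follows (Rule 3).
A holds, so S follows (Rule 2).
From A and S, Rule 9 gives R.
R: reached.
S: reached.
L would need K, R, and J (Rule 6), but J is never established.
J would need P and F (Rule 7), but F is never established.
No rule produces E, and it is not given.
F would need M, J, and P (Rule 5), but J is never established.
Reached: R and S — 2 of the 6.

2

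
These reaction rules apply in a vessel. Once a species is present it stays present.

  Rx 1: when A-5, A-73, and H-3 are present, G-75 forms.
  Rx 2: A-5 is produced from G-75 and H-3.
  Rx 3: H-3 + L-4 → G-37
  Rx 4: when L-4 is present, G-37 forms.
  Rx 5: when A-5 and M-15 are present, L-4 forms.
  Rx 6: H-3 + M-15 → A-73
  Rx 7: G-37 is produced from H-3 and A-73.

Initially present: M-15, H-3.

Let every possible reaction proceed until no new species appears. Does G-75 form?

No

G-75 would need A-5, A-73, and H-3 (Rx 1), but A-5 never forms.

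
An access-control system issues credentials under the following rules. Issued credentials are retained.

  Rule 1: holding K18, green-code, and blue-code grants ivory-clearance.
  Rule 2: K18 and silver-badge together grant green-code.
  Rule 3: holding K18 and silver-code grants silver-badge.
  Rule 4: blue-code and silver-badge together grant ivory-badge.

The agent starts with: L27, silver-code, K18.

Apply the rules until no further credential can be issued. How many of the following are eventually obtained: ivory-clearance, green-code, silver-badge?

2

Holding K18 and silver-code grants silver-badge (Rule 3).
Holding K18 and silver-badge grants green-code (Rule 2).
ivory-clearance would need K18, green-code, and blue-code (Rule 1), but blue-code is never granted.
green-code: reached.
silver-badge: reached.
Reached: green-code and silver-badge — 2 of the 3.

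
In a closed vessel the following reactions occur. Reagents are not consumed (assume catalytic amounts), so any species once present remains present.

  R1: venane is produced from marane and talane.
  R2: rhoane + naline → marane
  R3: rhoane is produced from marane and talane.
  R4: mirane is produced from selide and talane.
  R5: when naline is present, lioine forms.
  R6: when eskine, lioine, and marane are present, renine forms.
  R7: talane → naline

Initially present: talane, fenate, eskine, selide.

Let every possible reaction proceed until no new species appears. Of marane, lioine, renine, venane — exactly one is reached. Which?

lioine

talane present → naline forms (R7).
naline present → lioine forms (R5).
venane would need marane and talane (R1), but marane never forms. marane would need rhoane and naline (R2), but rhoane never forms. renine would need eskine, lioine, and marane (R6), but marane never forms.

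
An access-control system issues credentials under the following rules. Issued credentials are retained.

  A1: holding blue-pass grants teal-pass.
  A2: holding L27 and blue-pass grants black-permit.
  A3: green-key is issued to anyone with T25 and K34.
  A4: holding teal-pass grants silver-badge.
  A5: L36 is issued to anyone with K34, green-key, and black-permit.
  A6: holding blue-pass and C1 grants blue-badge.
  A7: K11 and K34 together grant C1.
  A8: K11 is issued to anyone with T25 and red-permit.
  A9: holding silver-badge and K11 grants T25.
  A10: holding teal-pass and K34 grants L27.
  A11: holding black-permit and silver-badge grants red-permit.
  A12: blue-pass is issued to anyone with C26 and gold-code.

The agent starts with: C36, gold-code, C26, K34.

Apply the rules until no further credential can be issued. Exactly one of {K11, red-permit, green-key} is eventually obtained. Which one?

Holding C26 and gold-code grants blue-pass (A12).
Holding blue-pass grants teal-pass (A1).
Holding teal-pass and K34 grants L27 (A10).
Holding teal-pass grants silver-badge (A4).
Holding L27 and blue-pass grants black-permit (A2).
Holding black-permit and silver-badge grants red-permit (A11).
green-key would need T25 and K34 (A3), but T25 is never granted. K11 would need T25 and red-permit (A8), but T25 is never granted.

red-permit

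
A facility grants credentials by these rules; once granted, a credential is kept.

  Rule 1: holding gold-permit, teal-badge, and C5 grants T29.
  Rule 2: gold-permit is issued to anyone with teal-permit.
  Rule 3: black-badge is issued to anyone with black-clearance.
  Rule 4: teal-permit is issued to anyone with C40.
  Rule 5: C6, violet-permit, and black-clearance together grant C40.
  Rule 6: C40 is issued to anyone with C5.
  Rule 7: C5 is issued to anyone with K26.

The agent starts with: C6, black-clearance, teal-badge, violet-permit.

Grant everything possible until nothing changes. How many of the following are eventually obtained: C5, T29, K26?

0

C5 would need K26 (Rule 7), but K26 is never granted.
T29 would need gold-permit, teal-badge, and C5 (Rule 1), but C5 is never granted.
No rule produces K26, and it is not given.
None of the 3 are reached.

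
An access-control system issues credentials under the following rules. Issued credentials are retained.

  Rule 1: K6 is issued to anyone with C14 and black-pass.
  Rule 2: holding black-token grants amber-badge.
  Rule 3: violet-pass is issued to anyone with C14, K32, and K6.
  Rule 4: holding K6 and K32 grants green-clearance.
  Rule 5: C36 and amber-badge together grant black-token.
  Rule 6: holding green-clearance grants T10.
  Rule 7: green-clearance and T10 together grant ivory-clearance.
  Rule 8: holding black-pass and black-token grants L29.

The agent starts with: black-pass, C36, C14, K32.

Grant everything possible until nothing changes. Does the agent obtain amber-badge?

No

amber-badge would need black-token (Rule 2), but black-token is never granted.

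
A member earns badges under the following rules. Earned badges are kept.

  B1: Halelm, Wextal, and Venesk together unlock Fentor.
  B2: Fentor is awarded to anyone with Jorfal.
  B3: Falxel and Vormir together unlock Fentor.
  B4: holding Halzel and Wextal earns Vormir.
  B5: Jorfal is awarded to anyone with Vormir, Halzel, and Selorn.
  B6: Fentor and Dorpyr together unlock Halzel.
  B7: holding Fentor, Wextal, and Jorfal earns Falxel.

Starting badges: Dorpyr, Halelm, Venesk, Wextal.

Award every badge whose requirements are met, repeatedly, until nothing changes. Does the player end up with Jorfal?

Jorfal would need Vormir, Halzel, and Selorn (B5), but Selorn is never earned.

No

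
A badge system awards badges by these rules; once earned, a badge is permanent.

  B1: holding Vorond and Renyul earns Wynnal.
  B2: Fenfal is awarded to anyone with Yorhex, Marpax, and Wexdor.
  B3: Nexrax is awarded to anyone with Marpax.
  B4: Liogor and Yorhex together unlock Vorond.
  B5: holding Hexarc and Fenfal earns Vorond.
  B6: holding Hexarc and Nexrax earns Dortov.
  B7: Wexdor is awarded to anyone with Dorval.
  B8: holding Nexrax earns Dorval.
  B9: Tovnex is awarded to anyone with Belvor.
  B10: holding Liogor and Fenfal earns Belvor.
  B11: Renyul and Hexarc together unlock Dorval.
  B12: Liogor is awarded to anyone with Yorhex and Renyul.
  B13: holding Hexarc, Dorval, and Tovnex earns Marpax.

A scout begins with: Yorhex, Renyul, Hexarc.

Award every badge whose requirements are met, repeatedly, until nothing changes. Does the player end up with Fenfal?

No

Fenfal would need Yorhex, Marpax, and Wexdor (B2), but Marpax is never earned.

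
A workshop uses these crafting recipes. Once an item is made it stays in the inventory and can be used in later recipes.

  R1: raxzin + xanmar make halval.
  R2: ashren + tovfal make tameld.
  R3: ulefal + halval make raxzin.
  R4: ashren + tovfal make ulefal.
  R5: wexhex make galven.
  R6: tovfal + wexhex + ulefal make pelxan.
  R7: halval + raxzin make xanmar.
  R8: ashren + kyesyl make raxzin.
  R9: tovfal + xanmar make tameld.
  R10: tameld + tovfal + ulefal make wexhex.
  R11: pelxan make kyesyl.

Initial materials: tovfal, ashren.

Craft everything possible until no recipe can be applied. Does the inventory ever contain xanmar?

xanmar would need halval and raxzin (R7), but halval is never obtained.

No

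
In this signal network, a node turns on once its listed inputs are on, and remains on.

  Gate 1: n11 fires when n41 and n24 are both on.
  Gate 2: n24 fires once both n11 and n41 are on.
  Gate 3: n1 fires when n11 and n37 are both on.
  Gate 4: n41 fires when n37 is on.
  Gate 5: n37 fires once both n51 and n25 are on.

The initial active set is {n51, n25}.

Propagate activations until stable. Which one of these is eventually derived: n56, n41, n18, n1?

Gate 5: n51 and n25 on → n37 on.
n37 is on, so n41 fires (Gate 4).
n1 would need n11 and n37 (Gate 3), but n11 never turns on. No rule produces n56, and it is not given. No rule produces n18, and it is not given.

n41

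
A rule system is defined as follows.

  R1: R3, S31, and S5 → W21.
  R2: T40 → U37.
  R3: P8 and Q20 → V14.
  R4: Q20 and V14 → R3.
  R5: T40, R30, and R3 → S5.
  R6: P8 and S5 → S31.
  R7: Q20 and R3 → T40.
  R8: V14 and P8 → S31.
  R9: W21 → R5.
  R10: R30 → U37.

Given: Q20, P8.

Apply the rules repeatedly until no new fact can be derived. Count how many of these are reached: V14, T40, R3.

P8 and Q20 hold, so V14 follows (R3).
Q20 and V14 hold, so R3 follows (R4).
Q20 and R3 hold, so T40 follows (R7).
V14: reached.
T40: reached.
R3: reached.
All 3 are reached.

3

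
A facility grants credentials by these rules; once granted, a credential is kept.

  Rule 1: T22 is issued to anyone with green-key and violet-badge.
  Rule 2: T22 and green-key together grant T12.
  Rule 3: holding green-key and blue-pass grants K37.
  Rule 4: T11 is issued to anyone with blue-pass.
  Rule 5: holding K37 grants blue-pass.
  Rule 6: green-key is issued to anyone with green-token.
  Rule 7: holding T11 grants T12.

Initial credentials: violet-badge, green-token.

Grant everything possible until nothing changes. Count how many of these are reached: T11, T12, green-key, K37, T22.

3

Holding green-token grants green-key (Rule 6).
Holding green-key and violet-badge grants T22 (Rule 1).
Holding T22 and green-key grants T12 (Rule 2).
T11 would need blue-pass (Rule 4), but blue-pass is never granted.
T12: reached.
green-key: reached.
K37 would need green-key and blue-pass (Rule 3), but blue-pass is never granted.
T22: reached.
Reached: T12, green-key, and T22 — 3 of the 5.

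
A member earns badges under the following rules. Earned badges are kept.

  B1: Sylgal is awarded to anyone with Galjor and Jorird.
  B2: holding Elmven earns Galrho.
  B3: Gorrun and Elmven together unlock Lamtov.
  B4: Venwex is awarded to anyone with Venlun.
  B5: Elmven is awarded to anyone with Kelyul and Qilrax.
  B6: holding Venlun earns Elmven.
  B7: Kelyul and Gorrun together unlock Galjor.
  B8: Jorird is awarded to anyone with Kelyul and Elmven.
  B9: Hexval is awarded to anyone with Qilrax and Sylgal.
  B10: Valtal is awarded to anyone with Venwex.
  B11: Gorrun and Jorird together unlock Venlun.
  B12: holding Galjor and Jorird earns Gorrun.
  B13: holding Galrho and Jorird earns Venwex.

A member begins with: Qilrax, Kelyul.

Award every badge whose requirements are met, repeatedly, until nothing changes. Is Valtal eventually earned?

With Kelyul and Qilrax, Elmven is earned (B5).
With Kelyul and Elmven, Jorird is earned (B8).
With Elmven, Galrho is earned (B2).
With Galrho and Jorird, Venwex is earned (B13).
With Venwex, Valtal is earned (B10).

Yes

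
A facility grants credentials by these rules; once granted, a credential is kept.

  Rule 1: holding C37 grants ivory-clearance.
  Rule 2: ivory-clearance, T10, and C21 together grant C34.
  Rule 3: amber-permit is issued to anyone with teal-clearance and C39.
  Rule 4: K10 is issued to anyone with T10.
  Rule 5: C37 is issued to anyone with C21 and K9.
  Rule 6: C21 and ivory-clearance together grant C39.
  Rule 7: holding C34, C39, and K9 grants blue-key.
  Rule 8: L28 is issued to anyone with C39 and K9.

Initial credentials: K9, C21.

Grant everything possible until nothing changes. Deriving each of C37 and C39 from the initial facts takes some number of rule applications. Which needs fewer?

C37: Holding C21 and K9 grants C37 (Rule 5). [1 rule application]
C39: Holding C21 and K9 grants C37 (Rule 5). Holding C37 grants ivory-clearance (Rule 1). Holding C21 and ivory-clearance grants C39 (Rule 6). [3 rule applications]
C37 needs fewer.

C37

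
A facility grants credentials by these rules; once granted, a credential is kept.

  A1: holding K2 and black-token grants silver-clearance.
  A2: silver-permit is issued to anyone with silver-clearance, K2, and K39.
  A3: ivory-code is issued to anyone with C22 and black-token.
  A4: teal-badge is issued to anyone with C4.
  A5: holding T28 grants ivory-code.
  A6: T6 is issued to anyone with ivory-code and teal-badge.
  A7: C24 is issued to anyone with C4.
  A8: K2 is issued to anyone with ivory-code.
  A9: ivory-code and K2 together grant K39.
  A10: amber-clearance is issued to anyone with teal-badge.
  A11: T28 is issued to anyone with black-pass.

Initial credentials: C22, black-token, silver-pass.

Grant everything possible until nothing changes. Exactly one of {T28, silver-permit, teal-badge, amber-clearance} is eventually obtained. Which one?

Holding C22 and black-token grants ivory-code (A3).
Holding ivory-code grants K2 (A8).
Holding ivory-code and K2 grants K39 (A9).
Holding K2 and black-token grants silver-clearance (A1).
Holding silver-clearance, K2, and K39 grants silver-permit (A2).
T28 would need black-pass (A11), but black-pass is never granted. teal-badge would need C4 (A4), but C4 is never granted. amber-clearance would need teal-badge (A10), but teal-badge is never granted.

silver-permit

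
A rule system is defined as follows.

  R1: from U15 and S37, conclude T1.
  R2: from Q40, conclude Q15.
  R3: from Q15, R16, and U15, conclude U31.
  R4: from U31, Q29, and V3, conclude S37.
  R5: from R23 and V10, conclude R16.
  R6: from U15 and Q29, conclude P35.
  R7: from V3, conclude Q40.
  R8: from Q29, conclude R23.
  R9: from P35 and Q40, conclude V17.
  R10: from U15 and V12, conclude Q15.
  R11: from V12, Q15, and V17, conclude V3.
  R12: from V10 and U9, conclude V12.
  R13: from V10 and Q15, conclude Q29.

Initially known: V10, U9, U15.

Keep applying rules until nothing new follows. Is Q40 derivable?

No

Q40 would need V3 (R7), but V3 is never established.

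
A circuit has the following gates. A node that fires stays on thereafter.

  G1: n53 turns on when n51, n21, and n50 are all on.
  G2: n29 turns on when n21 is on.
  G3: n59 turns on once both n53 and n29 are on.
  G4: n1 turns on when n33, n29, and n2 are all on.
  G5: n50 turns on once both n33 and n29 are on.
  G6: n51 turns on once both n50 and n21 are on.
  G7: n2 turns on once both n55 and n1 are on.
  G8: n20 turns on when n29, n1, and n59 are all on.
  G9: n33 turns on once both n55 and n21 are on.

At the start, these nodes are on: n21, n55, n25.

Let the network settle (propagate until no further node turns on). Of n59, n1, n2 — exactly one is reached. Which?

n59

G9: n55 and n21 on → n33 on.
n21 is on, so n29 turns on (G2).
n33 and n29 are on, so n50 turns on (G5).
G6: n50 and n21 on → n51 on.
n51, n21, and n50 are on, so n53 turns on (G1).
n53 and n29 are on, so n59 turns on (G3).
n2 would need n55 and n1 (G7), but n1 never turns on. n1 would need n33, n29, and n2 (G4), but n2 never turns on.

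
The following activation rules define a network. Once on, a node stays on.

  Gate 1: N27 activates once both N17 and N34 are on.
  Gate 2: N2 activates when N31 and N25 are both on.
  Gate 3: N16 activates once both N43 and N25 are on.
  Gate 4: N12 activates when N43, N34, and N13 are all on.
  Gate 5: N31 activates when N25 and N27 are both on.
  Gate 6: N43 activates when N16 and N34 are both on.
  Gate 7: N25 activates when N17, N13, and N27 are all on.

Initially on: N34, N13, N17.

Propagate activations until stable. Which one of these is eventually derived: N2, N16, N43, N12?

N2

N17 and N34 are on, so N27 activates (Gate 1).
Gate 7: N17, N13, and N27 on → N25 on.
Gate 5: N25 and N27 on → N31 on.
N31 and N25 are on, so N2 activates (Gate 2).
N16 would need N43 and N25 (Gate 3), but N43 never turns on. N12 would need N43, N34, and N13 (Gate 4), but N43 never turns on. N43 would need N16 and N34 (Gate 6), but N16 never turns on.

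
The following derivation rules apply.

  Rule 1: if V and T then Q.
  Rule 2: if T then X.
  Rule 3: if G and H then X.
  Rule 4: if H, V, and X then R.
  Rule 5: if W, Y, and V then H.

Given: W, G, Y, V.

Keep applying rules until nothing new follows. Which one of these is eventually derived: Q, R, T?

R

W, Y, and V hold, so H follows (Rule 5).
From G and H, Rule 3 gives X.
From H, V, and X, Rule 4 gives R.
No rule produces T, and it is not given. Q would need V and T (Rule 1), but T is never established.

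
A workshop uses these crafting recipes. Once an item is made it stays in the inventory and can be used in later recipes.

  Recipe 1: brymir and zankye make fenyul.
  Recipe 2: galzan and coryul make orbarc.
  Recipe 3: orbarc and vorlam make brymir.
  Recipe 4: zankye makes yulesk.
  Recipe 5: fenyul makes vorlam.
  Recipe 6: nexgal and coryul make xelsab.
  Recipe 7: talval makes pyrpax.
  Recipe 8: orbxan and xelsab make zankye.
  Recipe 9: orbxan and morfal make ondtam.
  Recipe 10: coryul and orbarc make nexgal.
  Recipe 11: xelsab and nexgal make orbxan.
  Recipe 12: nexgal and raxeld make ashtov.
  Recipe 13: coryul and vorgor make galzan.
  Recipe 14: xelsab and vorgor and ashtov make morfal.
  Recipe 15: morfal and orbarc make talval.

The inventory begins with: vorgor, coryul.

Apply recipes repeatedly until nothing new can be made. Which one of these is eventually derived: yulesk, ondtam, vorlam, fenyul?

coryul and vorgor → galzan (Recipe 13).
galzan and coryul → orbarc (Recipe 2).
coryul and orbarc → nexgal (Recipe 10).
nexgal and coryul → xelsab (Recipe 6).
Using Recipe 11, xelsab and nexgal make orbxan.
Using Recipe 8, orbxan and xelsab make zankye.
zankye → yulesk (Recipe 4).
vorlam would need fenyul (Recipe 5), but fenyul is never obtained. fenyul would need brymir and zankye (Recipe 1), but brymir is never obtained. ondtam would need orbxan and morfal (Recipe 9), but morfal is never obtained.

yulesk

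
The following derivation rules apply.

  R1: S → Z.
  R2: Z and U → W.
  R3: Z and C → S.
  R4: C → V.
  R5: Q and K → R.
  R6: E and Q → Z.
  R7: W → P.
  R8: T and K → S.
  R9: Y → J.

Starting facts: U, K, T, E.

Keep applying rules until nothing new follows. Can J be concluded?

J would need Y (R9), but Y is never established.

No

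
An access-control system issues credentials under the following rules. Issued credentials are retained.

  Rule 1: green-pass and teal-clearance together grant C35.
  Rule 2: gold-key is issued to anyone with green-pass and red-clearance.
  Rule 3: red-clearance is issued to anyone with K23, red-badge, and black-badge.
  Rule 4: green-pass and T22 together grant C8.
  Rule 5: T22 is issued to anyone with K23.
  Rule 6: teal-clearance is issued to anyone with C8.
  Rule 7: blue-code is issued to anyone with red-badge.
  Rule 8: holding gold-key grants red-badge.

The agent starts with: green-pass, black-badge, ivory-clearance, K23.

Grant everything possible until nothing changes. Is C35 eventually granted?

Holding K23 grants T22 (Rule 5).
Holding green-pass and T22 grants C8 (Rule 4).
Holding C8 grants teal-clearance (Rule 6).
Holding green-pass and teal-clearance grants C35 (Rule 1).

Yes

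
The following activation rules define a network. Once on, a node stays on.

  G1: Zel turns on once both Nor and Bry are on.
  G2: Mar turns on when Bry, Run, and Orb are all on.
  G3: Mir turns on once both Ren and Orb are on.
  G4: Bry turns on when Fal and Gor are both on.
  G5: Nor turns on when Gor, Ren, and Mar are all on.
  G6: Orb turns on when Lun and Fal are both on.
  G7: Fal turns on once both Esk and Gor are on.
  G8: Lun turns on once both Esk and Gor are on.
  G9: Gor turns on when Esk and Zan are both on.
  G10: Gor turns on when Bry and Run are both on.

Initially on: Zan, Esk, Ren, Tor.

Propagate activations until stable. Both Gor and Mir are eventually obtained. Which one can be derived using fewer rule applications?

Gor

Gor: Esk and Zan are on, so Gor turns on (G9). [1 rule application]
Mir: Esk and Zan are on, so Gor turns on (G9). G7: Esk and Gor on → Fal on. G8: Esk and Gor on → Lun on. Lun and Fal are on, so Orb turns on (G6). Ren and Orb are on, so Mir turns on (G3). [5 rule applications]
Gor needs fewer.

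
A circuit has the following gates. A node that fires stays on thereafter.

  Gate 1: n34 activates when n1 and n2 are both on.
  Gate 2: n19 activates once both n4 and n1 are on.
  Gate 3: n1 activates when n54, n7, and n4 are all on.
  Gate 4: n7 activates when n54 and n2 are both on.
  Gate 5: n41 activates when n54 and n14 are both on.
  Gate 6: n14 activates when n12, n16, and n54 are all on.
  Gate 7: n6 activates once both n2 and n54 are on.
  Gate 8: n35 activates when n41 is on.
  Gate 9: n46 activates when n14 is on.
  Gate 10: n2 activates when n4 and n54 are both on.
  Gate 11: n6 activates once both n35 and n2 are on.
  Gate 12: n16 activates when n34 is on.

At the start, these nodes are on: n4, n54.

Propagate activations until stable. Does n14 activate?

n14 would need n12, n16, and n54 (Gate 6), but n12 never turns on.

No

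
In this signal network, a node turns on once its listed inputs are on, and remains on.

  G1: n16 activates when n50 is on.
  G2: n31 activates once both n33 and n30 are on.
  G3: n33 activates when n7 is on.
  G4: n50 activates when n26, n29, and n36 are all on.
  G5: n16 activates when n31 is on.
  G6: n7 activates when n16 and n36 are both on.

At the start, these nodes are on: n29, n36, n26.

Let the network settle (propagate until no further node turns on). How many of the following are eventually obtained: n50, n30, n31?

n26, n29, and n36 are on, so n50 activates (G4).
n50: reached.
No rule produces n30, and it is not given.
n31 would need n33 and n30 (G2), but n30 never turns on.
Reached: n50 — 1 of the 3.

1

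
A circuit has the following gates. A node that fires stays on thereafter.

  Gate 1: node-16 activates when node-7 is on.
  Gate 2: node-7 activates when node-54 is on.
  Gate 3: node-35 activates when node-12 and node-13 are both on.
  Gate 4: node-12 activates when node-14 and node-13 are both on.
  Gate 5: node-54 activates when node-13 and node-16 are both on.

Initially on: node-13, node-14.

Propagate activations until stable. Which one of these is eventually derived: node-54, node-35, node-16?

node-14 and node-13 are on, so node-12 activates (Gate 4).
node-12 and node-13 are on, so node-35 activates (Gate 3).
node-16 would need node-7 (Gate 1), but node-7 never turns on. node-54 would need node-13 and node-16 (Gate 5), but node-16 never turns on.

node-35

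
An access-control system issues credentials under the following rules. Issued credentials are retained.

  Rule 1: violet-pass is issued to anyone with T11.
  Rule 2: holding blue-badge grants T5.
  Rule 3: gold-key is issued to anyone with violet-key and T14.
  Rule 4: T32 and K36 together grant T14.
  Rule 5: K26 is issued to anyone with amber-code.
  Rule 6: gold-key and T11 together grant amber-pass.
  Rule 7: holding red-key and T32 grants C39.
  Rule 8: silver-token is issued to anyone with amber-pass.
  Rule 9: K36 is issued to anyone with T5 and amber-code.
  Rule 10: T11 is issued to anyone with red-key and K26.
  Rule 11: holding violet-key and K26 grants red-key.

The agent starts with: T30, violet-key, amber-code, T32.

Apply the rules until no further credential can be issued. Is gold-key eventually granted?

No

gold-key would need violet-key and T14 (Rule 3), but T14 is never granted.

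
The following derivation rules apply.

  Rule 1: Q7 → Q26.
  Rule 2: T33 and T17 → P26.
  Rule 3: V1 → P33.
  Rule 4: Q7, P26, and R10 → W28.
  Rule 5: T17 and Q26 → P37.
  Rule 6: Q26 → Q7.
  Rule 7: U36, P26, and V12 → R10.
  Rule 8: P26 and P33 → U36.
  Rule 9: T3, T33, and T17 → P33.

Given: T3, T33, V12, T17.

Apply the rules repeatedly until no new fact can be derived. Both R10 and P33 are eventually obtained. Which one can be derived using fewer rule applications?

P33

P33: From T3, T33, and T17, Rule 9 gives P33. [1 rule application]
R10: From T33 and T17, Rule 2 gives P26. T3, T33, and T17 hold, so P33 follows (Rule 9). P26 and P33 hold, so U36 follows (Rule 8). From U36, P26, and V12, Rule 7 gives R10. [4 rule applications]
P33 needs fewer.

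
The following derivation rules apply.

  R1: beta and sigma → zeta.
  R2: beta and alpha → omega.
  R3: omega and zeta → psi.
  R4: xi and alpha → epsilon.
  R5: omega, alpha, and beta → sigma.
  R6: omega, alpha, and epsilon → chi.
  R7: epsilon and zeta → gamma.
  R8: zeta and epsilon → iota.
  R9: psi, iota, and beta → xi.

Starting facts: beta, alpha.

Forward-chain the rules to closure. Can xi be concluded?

No

xi would need psi, iota, and beta (R9), but iota is never established.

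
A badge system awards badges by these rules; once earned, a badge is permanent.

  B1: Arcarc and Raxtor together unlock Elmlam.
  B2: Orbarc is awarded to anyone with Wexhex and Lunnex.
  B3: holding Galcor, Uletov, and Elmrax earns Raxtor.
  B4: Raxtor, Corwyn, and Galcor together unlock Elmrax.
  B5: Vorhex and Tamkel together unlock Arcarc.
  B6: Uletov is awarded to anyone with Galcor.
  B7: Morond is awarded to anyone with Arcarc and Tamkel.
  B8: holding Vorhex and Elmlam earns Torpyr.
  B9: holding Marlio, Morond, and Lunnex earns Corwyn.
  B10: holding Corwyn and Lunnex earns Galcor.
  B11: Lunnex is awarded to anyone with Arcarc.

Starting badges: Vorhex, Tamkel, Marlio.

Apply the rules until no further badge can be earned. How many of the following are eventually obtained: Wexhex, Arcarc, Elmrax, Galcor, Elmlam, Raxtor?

2

With Vorhex and Tamkel, Arcarc is earned (B5).
With Arcarc and Tamkel, Morond is earned (B7).
With Arcarc, Lunnex is earned (B11).
With Marlio, Morond, and Lunnex, Corwyn is earned (B9).
With Corwyn and Lunnex, Galcor is earned (B10).
No rule produces Wexhex, and it is not given.
Arcarc: reached.
Elmrax would need Raxtor, Corwyn, and Galcor (B4), but Raxtor is never earned.
Galcor: reached.
Elmlam would need Arcarc and Raxtor (B1), but Raxtor is never earned.
Raxtor would need Galcor, Uletov, and Elmrax (B3), but Elmrax is never earned.
Reached: Arcarc and Galcor — 2 of the 6.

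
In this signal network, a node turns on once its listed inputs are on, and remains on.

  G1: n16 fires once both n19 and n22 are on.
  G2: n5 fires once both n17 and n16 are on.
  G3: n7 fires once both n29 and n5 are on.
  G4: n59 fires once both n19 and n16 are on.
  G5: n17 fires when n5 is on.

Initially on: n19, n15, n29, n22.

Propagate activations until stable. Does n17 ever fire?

n17 would need n5 (G5), but n5 never turns on.

No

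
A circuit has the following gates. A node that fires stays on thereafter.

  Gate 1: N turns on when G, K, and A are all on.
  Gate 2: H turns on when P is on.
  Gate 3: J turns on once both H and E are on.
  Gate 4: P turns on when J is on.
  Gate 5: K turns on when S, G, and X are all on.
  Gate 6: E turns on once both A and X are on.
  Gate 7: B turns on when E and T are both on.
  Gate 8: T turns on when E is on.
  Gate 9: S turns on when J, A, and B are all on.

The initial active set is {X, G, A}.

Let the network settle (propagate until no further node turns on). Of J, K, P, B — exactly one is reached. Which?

Gate 6: A and X on → E on.
Gate 8: E on → T on.
Gate 7: E and T on → B on.
J would need H and E (Gate 3), but H never turns on. P would need J (Gate 4), but J never turns on. K would need S, G, and X (Gate 5), but S never turns on.

B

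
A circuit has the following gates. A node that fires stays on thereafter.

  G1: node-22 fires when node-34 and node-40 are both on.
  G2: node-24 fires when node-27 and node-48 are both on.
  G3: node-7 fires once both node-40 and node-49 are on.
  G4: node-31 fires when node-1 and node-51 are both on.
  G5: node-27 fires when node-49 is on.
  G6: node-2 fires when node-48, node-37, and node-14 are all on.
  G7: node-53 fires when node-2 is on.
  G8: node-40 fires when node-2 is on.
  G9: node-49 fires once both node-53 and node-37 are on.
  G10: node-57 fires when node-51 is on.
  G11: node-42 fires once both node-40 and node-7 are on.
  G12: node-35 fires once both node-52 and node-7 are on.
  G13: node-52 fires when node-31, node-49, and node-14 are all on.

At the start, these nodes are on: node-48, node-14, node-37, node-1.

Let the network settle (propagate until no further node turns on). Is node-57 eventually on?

node-57 would need node-51 (G10), but node-51 never turns on.

No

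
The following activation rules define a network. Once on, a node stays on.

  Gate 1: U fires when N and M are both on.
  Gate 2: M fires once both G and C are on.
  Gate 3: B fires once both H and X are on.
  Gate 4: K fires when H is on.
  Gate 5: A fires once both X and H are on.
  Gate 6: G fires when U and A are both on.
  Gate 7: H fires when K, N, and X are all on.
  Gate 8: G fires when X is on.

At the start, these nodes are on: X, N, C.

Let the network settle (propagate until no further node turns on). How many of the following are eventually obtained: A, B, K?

A would need X and H (Gate 5), but H never turns on.
B would need H and X (Gate 3), but H never turns on.
K would need H (Gate 4), but H never turns on.
None of the 3 are reached.

0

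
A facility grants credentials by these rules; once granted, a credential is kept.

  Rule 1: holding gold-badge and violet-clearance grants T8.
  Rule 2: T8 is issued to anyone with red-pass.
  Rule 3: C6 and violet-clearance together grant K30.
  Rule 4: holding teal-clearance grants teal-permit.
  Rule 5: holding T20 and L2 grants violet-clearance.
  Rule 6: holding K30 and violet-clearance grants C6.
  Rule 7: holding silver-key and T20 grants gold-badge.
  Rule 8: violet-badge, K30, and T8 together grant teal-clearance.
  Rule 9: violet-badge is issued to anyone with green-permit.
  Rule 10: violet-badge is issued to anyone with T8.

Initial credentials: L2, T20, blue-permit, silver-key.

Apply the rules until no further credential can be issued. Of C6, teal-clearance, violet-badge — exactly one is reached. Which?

violet-badge

Holding T20 and L2 grants violet-clearance (Rule 5).
Holding silver-key and T20 grants gold-badge (Rule 7).
Holding gold-badge and violet-clearance grants T8 (Rule 1).
Holding T8 grants violet-badge (Rule 10).
teal-clearance would need violet-badge, K30, and T8 (Rule 8), but K30 is never granted. C6 would need K30 and violet-clearance (Rule 6), but K30 is never granted.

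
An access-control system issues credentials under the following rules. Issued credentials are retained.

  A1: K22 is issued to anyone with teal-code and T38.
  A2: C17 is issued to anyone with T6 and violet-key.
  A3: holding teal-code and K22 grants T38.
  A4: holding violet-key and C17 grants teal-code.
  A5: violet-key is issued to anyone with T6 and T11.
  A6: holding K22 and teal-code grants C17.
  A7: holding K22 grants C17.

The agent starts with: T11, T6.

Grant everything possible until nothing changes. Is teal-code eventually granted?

Yes

Holding T6 and T11 grants violet-key (A5).
Holding T6 and violet-key grants C17 (A2).
Holding violet-key and C17 grants teal-code (A4).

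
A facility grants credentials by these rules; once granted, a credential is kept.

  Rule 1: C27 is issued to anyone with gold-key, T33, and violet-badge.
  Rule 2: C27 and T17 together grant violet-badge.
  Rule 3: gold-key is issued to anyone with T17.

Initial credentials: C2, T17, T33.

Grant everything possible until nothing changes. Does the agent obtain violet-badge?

violet-badge would need C27 and T17 (Rule 2), but C27 is never granted.

No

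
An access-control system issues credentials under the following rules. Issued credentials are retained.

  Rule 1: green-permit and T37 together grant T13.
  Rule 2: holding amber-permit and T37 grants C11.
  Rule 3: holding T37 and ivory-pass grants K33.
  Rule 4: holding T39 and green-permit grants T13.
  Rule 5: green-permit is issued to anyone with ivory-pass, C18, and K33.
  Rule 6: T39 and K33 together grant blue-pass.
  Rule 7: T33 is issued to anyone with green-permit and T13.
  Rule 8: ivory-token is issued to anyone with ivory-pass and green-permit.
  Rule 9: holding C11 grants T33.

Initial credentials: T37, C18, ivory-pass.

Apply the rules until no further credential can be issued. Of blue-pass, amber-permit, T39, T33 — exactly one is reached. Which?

Holding T37 and ivory-pass grants K33 (Rule 3).
Holding ivory-pass, C18, and K33 grants green-permit (Rule 5).
Holding green-permit and T37 grants T13 (Rule 1).
Holding green-permit and T13 grants T33 (Rule 7).
No rule produces amber-permit, and it is not given. No rule produces T39, and it is not given. blue-pass would need T39 and K33 (Rule 6), but T39 is never granted.

T33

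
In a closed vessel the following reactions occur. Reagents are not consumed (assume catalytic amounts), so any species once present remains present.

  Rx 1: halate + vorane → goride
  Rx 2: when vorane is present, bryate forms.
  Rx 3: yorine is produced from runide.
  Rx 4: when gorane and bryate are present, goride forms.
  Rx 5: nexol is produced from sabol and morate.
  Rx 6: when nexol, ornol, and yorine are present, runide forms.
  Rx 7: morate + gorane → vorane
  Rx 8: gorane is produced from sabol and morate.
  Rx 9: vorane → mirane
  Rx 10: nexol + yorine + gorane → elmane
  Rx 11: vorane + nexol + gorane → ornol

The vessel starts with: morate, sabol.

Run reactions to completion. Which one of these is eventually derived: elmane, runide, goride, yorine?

sabol and morate present → gorane forms (Rx 8).
morate and gorane present → vorane forms (Rx 7).
vorane present → bryate forms (Rx 2).
gorane and bryate present → goride forms (Rx 4).
runide would need nexol, ornol, and yorine (Rx 6), but yorine never forms. elmane would need nexol, yorine, and gorane (Rx 10), but yorine never forms. yorine would need runide (Rx 3), but runide never forms.

goride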